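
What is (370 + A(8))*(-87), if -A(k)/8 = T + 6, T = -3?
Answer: -30102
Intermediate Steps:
A(k) = -24 (A(k) = -8*(-3 + 6) = -8*3 = -24)
(370 + A(8))*(-87) = (370 - 24)*(-87) = 346*(-87) = -30102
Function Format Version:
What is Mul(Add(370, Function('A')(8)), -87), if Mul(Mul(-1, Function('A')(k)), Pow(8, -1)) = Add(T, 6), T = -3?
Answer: -30102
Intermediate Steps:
Function('A')(k) = -24 (Function('A')(k) = Mul(-8, Add(-3, 6)) = Mul(-8, 3) = -24)
Mul(Add(370, Function('A')(8)), -87) = Mul(Add(370, -24), -87) = Mul(346, -87) = -30102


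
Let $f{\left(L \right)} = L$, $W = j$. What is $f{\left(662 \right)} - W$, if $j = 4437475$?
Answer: $-4436813$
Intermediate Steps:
$W = 4437475$
$f{\left(662 \right)} - W = 662 - 4437475 = -4436813$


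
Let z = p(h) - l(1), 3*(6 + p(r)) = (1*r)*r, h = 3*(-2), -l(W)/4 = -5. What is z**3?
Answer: -2744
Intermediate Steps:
l(W) = 20 (l(W) = -4*(-5) = 20)
h = -6
p(r) = -6 + r**2/3 (p(r) = -6 + ((1*r)*r)/3 = -6 + (r*r)/3 = -6 + r**2/3)
z = -14 (z = (-6 + (1/3)*(-6)**2) - 1*20 = (-6 + (1/3)*36) - 20 = (-6 + 12) - 20 = 6 - 20 = -14)
z**3 = (-14)**3 = -2744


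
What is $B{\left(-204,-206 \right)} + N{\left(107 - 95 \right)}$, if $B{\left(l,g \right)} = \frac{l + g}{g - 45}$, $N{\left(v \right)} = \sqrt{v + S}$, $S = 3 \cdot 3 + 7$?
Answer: $\frac{410}{251} + 2 \sqrt{7} \approx 6.925$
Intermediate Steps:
$S = 16$ ($S = 9 + 7 = 16$)
$N{\left(v \right)} = \sqrt{16 + v}$ ($N{\left(v \right)} = \sqrt{v + 16} = \sqrt{16 + v}$)
$B{\left(l,g \right)} = \frac{g + l}{-45 + g}$
$B{\left(-204,-206 \right)} + N{\left(107 - 95 \right)} = \frac{-206 - 204}{-45 - 206} + \sqrt{16 + \left(107 - 95\right)} = \frac{1}{-251} \left(-410\right) + \sqrt{16 + 12} = \left(- \frac{1}{251}\right) \left(-410\right) + \sqrt{28} = \frac{410}{251} + 2 \sqrt{7}$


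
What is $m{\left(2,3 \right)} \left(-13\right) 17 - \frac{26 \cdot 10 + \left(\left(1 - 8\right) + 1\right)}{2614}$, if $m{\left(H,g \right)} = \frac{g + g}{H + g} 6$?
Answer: $- \frac{10399127}{6535} \approx -1591.3$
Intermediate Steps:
$m{\left(H,g \right)} = \frac{12 g}{H + g}$ ($m{\left(H,g \right)} = \frac{2 g}{H + g} 6 = \frac{12 g}{H + g}$)
$m{\left(2,3 \right)} \left(-13\right) 17 - \frac{26 \cdot 10 + \left(\left(1 - 8\right) + 1\right)}{2614} = 12 \cdot 3 \frac{1}{2 + 3} \left(-13\right) 17 - \frac{26 \cdot 10 + \left(\left(1 - 8\right) + 1\right)}{2614} = 12 \cdot 3 \cdot \frac{1}{5} \left(-13\right) 17 - \left(260 + \left(-7 + 1\right)\right) \frac{1}{2614} = 12 \cdot 3 \cdot \frac{1}{5} \left(-13\right) 17 - \left(260 - 6\right) \frac{1}{2614} = \frac{36}{5} \left(-13\right) 17 - 254 \cdot \frac{1}{2614} = \left(- \frac{468}{5}\right) 17 - \frac{127}{1307} = - \frac{7956}{5} - \frac{127}{1307} = - \frac{10399127}{6535}$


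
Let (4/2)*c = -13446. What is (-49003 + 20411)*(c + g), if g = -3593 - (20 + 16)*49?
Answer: 345391360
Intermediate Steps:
c = -6723 (c = (½)*(-13446) = -6723)
g = -5357 (g = -3593 - 36*49 = -3593 - 1*1764 = -3593 - 1764 = -5357)
(-49003 + 20411)*(c + g) = (-49003 + 20411)*(-6723 - 5357) = -28592*(-12080) = 345391360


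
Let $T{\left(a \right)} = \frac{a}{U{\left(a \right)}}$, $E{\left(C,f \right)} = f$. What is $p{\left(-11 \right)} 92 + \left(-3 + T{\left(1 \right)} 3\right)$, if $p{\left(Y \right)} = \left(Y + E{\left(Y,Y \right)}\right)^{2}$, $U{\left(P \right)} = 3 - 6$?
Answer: $44524$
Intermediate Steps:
$U{\left(P \right)} = -3$ ($U{\left(P \right)} = 3 - 6 = -3$)
$T{\left(a \right)} = - \frac{a}{3}$ ($T{\left(a \right)} = \frac{a}{-3} = a \left(- \frac{1}{3}\right) = - \frac{a}{3}$)
$p{\left(Y \right)} = 4 Y^{2}$ ($p{\left(Y \right)} = \left(Y + Y\right)^{2} = \left(2 Y\right)^{2} = 4 Y^{2}$)
$p{\left(-11 \right)} 92 + \left(-3 + T{\left(1 \right)} 3\right) = 4 \left(-11\right)^{2} \cdot 92 - \left(3 - \left(- \frac{1}{3}\right) 1 \cdot 3\right) = 4 \cdot 121 \cdot 92 - 4 = 484 \cdot 92 - 4 = 44528 - 4 = 44524$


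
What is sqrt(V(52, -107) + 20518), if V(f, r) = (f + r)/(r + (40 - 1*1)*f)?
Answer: 3*sqrt(8412917687)/1921 ≈ 143.24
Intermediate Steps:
V(f, r) = (f + r)/(r + 39*f) (V(f, r) = (f + r)/(r + (40 - 1)*f) = (f + r)/(r + 39*f))
sqrt(V(52, -107) + 20518) = sqrt((52 - 107)/(-107 + 39*52) + 20518) = sqrt(-55/(-107 + 2028) + 20518) = sqrt(-55/1921 + 20518) = sqrt(39415023/1921) = 3*sqrt(8412917687)/1921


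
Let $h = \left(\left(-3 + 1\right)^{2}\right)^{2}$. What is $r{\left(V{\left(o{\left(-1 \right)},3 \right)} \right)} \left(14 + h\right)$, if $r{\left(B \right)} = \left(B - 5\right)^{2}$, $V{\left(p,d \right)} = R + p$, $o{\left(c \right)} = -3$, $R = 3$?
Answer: $750$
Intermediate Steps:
$V{\left(p,d \right)} = 3 + p$
$r{\left(B \right)} = \left(-5 + B\right)^{2}$
$h = 16$ ($h = \left(\left(-2\right)^{2}\right)^{2} = 4^{2} = 16$)
$r{\left(V{\left(o{\left(-1 \right)},3 \right)} \right)} \left(14 + h\right) = \left(-5 + \left(3 - 3\right)\right)^{2} \left(14 + 16\right) = \left(-5 + 0\right)^{2} \cdot 30 = \left(-5\right)^{2} \cdot 30 = 25 \cdot 30 = 750$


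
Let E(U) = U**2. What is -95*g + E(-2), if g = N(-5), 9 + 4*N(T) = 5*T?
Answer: 1623/2 ≈ 811.50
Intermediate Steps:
N(T) = -9/4 + 5*T/4 (N(T) = -9/4 + (5*T)/4 = -9/4 + 5*T/4)
g = -17/2 (g = -9/4 + (5/4)*(-5) = -9/4 - 25/4 = -17/2 ≈ -8.5000)
-95*g + E(-2) = -95*(-17/2) + (-2)**2 = 1615/2 + 4 = 1623/2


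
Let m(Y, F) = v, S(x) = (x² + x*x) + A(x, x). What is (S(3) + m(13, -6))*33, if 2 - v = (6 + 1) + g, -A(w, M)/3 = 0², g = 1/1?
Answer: 396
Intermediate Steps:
g = 1
A(w, M) = 0 (A(w, M) = -3*0² = -3*0 = 0)
v = -6 (v = 2 - ((6 + 1) + 1) = 2 - (7 + 1) = 2 - 1*8 = 2 - 8 = -6)
S(x) = 2*x² (S(x) = (x² + x*x) + 0 = (x² + x²) + 0 = 2*x² + 0 = 2*x²)
m(Y, F) = -6
(S(3) + m(13, -6))*33 = (2*3² - 6)*33 = (2*9 - 6)*33 = (18 - 6)*33 = 12*33 = 396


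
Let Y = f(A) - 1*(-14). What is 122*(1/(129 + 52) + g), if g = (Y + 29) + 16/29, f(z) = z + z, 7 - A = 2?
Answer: 34296884/5249 ≈ 6534.0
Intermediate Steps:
A = 5 (A = 7 - 1*2 = 7 - 2 = 5)
f(z) = 2*z
Y = 24 (Y = 2*5 - 1*(-14) = 10 + 14 = 24)
g = 1553/29 (g = (24 + 29) + 16/29 = 53 + 16*(1/29) = 53 + 16/29 = 1553/29 ≈ 53.552)
122*(1/(129 + 52) + g) = 122*(1/(129 + 52) + 1553/29) = 122*(1/181 + 1553/29) = 122*(281122/5249) = 34296884/5249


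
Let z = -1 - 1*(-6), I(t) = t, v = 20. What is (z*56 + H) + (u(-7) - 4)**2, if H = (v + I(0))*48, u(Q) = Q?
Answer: 1361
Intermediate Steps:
H = 960 (H = (20 + 0)*48 = 20*48 = 960)
z = 5 (z = -1 + 6 = 5)
(z*56 + H) + (u(-7) - 4)**2 = (5*56 + 960) + (-7 - 4)**2 = (280 + 960) + (-11)**2 = 1240 + 121 = 1361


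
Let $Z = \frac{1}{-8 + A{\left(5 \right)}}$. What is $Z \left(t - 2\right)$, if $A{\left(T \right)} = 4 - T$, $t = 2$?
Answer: $0$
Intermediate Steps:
$Z = - \frac{1}{9}$ ($Z = \frac{1}{-8 + \left(4 - 5\right)} = \frac{1}{-8 - 1} = \frac{1}{-9} = - \frac{1}{9} \approx -0.11111$)
$Z \left(t - 2\right) = - \frac{2 - 2}{9} = \left(- \frac{1}{9}\right) 0 = 0$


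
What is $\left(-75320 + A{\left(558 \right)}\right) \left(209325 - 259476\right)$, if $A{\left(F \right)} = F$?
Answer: $3749389062$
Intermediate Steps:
$\left(-75320 + A{\left(558 \right)}\right) \left(209325 - 259476\right) = \left(-75320 + 558\right) \left(209325 - 259476\right) = \left(-74762\right) \left(-50151\right) = 3749389062$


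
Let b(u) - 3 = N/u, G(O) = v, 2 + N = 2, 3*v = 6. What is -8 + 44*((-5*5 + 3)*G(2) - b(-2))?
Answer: -2076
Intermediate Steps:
v = 2 (v = (⅓)*6 = 2)
N = 0 (N = -2 + 2 = 0)
G(O) = 2
b(u) = 3 (b(u) = 3 + 0/u = 3 + 0 = 3)
-8 + 44*((-5*5 + 3)*G(2) - b(-2)) = -8 + 44*((-5*5 + 3)*2 - 1*3) = -8 + 44*((-25 + 3)*2 - 3) = -8 + 44*(-22*2 - 3) = -8 + 44*(-44 - 3) = -8 + 44*(-47) = -8 - 2068 = -2076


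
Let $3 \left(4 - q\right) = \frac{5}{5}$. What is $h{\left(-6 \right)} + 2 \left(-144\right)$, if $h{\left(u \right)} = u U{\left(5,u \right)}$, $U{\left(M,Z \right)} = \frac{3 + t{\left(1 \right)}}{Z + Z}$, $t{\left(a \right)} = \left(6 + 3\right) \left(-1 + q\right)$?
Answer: $- \frac{549}{2} \approx -274.5$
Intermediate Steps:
$q = \frac{11}{3}$ ($q = 4 - \frac{5 \cdot \frac{1}{5}}{3} = 4 - \frac{1}{3} = \frac{11}{3} \approx 3.6667$)
$t{\left(a \right)} = 24$ ($t{\left(a \right)} = \left(6 + 3\right) \left(-1 + \frac{11}{3}\right) = 9 \cdot \frac{8}{3} = 24$)
$U{\left(M,Z \right)} = \frac{27}{2 Z}$ ($U{\left(M,Z \right)} = \frac{3 + 24}{Z + Z} = \frac{27}{2 Z}$)
$h{\left(u \right)} = \frac{27}{2}$ ($h{\left(u \right)} = u \frac{27}{2 u} = \frac{27}{2}$)
$h{\left(-6 \right)} + 2 \left(-144\right) = \frac{27}{2} + 2 \left(-144\right) = \frac{27}{2} - 288 = - \frac{549}{2}$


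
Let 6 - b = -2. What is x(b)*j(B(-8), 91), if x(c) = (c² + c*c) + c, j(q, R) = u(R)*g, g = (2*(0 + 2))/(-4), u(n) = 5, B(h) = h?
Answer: -680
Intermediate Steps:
b = 8 (b = 6 - 1*(-2) = 6 + 2 = 8)
g = -1 (g = (2*2)*(-¼) = 4*(-¼) = -1)
j(q, R) = -5 (j(q, R) = 5*(-1) = -5)
x(c) = c + 2*c² (x(c) = (c² + c²) + c = 2*c² + c = c + 2*c²)
x(b)*j(B(-8), 91) = (8*(1 + 2*8))*(-5) = (8*(1 + 16))*(-5) = (8*17)*(-5) = 136*(-5) = -680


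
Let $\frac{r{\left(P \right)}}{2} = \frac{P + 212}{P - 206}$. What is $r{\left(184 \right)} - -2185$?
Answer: $2149$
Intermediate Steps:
$r{\left(P \right)} = \frac{2 \left(212 + P\right)}{-206 + P}$ ($r{\left(P \right)} = 2 \frac{P + 212}{P - 206} = 2 \frac{212 + P}{-206 + P} = \frac{2 \left(212 + P\right)}{-206 + P}$)
$r{\left(184 \right)} - -2185 = \frac{2 \left(212 + 184\right)}{-206 + 184} - -2185 = 2 \frac{1}{-22} \cdot 396 + 2185 = 2 \left(- \frac{1}{22}\right) 396 + 2185 = -36 + 2185 = 2149$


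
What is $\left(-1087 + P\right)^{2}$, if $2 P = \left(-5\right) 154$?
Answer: $2166784$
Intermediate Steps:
$P = -385$ ($P = \frac{\left(-5\right) 154}{2} = \frac{1}{2} \left(-770\right) = -385$)
$\left(-1087 + P\right)^{2} = \left(-1087 - 385\right)^{2} = \left(-1472\right)^{2} = 2166784$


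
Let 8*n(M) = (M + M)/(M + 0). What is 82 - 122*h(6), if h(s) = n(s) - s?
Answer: 1567/2 ≈ 783.50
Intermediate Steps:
n(M) = 1/4 (n(M) = ((M + M)/(M + 0))/8 = ((2*M)/M)/8 = (1/8)*2 = 1/4)
h(s) = 1/4 - s
82 - 122*h(6) = 82 - 122*(1/4 - 1*6) = 82 - 122*(1/4 - 6) = 82 - 122*(-23/4) = 82 + 1403/2 = 1567/2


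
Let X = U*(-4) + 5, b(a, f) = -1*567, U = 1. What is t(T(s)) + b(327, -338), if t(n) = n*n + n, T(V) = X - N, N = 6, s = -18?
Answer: -547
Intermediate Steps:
b(a, f) = -567
X = 1 (X = 1*(-4) + 5 = -4 + 5 = 1)
T(V) = -5 (T(V) = 1 - 1*6 = 1 - 6 = -5)
t(n) = n + n² (t(n) = n² + n = n + n²)
t(T(s)) + b(327, -338) = -5*(1 - 5) - 567 = -5*(-4) - 567 = 20 - 567 = -547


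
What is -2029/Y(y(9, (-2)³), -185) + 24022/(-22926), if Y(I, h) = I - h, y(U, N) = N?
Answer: -2820486/225439 ≈ -12.511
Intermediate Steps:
-2029/Y(y(9, (-2)³), -185) + 24022/(-22926) = -2029/((-2)³ - 1*(-185)) + 24022/(-22926) = -2029/(-8 + 185) + 24022*(-1/22926) = -2029/177 - 12011/11463 = -2820486/225439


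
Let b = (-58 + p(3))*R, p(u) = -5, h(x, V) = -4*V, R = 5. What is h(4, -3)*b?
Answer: -3780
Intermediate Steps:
b = -315 (b = (-58 - 5)*5 = -63*5 = -315)
h(4, -3)*b = -4*(-3)*(-315) = 12*(-315) = -3780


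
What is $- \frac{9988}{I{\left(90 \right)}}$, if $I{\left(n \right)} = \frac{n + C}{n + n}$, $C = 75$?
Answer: $-10896$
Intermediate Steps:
$I{\left(n \right)} = \frac{75 + n}{2 n}$ ($I{\left(n \right)} = \frac{n + 75}{n + n} = \frac{75 + n}{2 n}$)
$- \frac{9988}{I{\left(90 \right)}} = - \frac{9988}{\frac{1}{2} \cdot \frac{1}{90} \left(75 + 90\right)} = - \frac{9988}{\frac{1}{2} \cdot \frac{1}{90} \cdot 165} = - \frac{9988}{\frac{11}{12}} = \left(-9988\right) \frac{12}{11} = -10896$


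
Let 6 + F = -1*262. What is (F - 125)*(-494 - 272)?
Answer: 301038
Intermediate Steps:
F = -268 (F = -6 - 1*262 = -6 - 262 = -268)
(F - 125)*(-494 - 272) = (-268 - 125)*(-494 - 272) = -393*(-766) = 301038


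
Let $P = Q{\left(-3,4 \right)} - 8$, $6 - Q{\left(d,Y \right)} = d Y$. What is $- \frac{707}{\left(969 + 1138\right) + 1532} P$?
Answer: $- \frac{7070}{3639} \approx -1.9428$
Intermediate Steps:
$Q{\left(d,Y \right)} = 6 - Y d$ ($Q{\left(d,Y \right)} = 6 - d Y = 6 - Y d$)
$P = 10$ ($P = \left(6 - 4 \left(-3\right)\right) - 8 = \left(6 + 12\right) - 8 = 18 - 8 = 10$)
$- \frac{707}{\left(969 + 1138\right) + 1532} P = - \frac{707}{\left(969 + 1138\right) + 1532} \cdot 10 = - \frac{707}{2107 + 1532} \cdot 10 = - \frac{707}{3639} \cdot 10 = \left(-707\right) \frac{1}{3639} \cdot 10 = \left(- \frac{707}{3639}\right) 10 = - \frac{7070}{3639}$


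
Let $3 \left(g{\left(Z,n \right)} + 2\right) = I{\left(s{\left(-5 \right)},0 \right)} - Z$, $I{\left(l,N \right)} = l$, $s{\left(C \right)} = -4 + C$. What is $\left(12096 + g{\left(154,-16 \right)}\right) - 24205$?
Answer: $- \frac{36496}{3} \approx -12165.0$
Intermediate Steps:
$g{\left(Z,n \right)} = -5 - \frac{Z}{3}$ ($g{\left(Z,n \right)} = -2 + \frac{\left(-4 - 5\right) - Z}{3} = -2 + \frac{-9 - Z}{3} = -2 - \left(3 + \frac{Z}{3}\right) = -5 - \frac{Z}{3}$)
$\left(12096 + g{\left(154,-16 \right)}\right) - 24205 = \left(12096 - \frac{169}{3}\right) - 24205 = \frac{36119}{3} - 24205 = - \frac{36496}{3}$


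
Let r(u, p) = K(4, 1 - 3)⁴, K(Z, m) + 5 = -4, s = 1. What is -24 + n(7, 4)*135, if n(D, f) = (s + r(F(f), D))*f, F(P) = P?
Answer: 3543456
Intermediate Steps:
K(Z, m) = -9 (K(Z, m) = -5 - 4 = -9)
r(u, p) = 6561 (r(u, p) = (-9)⁴ = 6561)
n(D, f) = 6562*f (n(D, f) = (1 + 6561)*f = 6562*f)
-24 + n(7, 4)*135 = -24 + (6562*4)*135 = -24 + 26248*135 = -24 + 3543480 = 3543456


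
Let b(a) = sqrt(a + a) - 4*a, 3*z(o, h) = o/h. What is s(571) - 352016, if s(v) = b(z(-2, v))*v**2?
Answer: -1051480/3 + 1142*I*sqrt(1713)/3 ≈ -3.5049e+5 + 15755.0*I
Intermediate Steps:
z(o, h) = o/(3*h) (z(o, h) = (o/h)/3 = o/(3*h))
b(a) = -4*a + sqrt(2)*sqrt(a) (b(a) = sqrt(2*a) - 4*a = sqrt(2)*sqrt(a) - 4*a = -4*a + sqrt(2)*sqrt(a))
s(v) = v**2*(8/(3*v) + 2*sqrt(3)*sqrt(-1/v)/3) (s(v) = (-4*(-2)/(3*v) + sqrt(2)*sqrt((1/3)*(-2)/v))*v**2 = (-(-8)/(3*v) + sqrt(2)*sqrt(-2/(3*v)))*v**2 = (8/(3*v) + sqrt(2)*(sqrt(6)*sqrt(-1/v)/3))*v**2 = (8/(3*v) + 2*sqrt(3)*sqrt(-1/v)/3)*v**2 = v**2*(8/(3*v) + 2*sqrt(3)*sqrt(-1/v)/3))
s(571) - 352016 = (2/3)*571*(4 + 571*sqrt(3)*sqrt(-1/571)) - 352016 = (2/3)*571*(4 + 571*sqrt(3)*(I*sqrt(571)/571)) - 352016 = (2/3)*571*(4 + I*sqrt(1713)) - 352016 = (4568/3 + 1142*I*sqrt(1713)/3) - 352016 = -1051480/3 + 1142*I*sqrt(1713)/3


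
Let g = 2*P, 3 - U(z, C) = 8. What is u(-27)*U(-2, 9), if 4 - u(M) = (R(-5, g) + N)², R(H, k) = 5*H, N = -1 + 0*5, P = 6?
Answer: 3360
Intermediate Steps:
U(z, C) = -5 (U(z, C) = 3 - 1*8 = 3 - 8 = -5)
N = -1 (N = -1 + 0 = -1)
g = 12 (g = 2*6 = 12)
u(M) = -672 (u(M) = 4 - (5*(-5) - 1)² = 4 - (-25 - 1)² = 4 - 1*(-26)² = 4 - 1*676 = 4 - 676 = -672)
u(-27)*U(-2, 9) = -672*(-5) = 3360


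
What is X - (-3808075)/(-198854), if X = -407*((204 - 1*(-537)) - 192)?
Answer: -2338754863/10466 ≈ -2.2346e+5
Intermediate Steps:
X = -223443 (X = -407*((204 + 537) - 192) = -407*(741 - 192) = -407*549 = -223443)
X - (-3808075)/(-198854) = -223443 - (-3808075)/(-198854) = -223443 - (-3808075)*(-1)/198854 = -223443 - 1*200425/10466 = -223443 - 200425/10466 = -2338754863/10466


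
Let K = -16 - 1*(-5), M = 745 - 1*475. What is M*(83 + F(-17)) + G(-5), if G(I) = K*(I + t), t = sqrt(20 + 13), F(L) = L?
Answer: 17875 - 11*sqrt(33) ≈ 17812.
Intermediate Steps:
M = 270 (M = 745 - 475 = 270)
t = sqrt(33) ≈ 5.7446
K = -11 (K = -16 + 5 = -11)
G(I) = -11*I - 11*sqrt(33) (G(I) = -11*(I + sqrt(33)) = -11*I - 11*sqrt(33))
M*(83 + F(-17)) + G(-5) = 270*(83 - 17) + (-11*(-5) - 11*sqrt(33)) = 270*66 + (55 - 11*sqrt(33)) = 17820 + (55 - 11*sqrt(33)) = 17875 - 11*sqrt(33)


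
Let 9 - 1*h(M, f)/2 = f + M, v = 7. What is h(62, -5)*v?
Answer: -672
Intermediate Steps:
h(M, f) = 18 - 2*M - 2*f (h(M, f) = 18 - 2*(f + M) = 18 - 2*(M + f) = 18 + (-2*M - 2*f) = 18 - 2*M - 2*f)
h(62, -5)*v = (18 - 2*62 - 2*(-5))*7 = (18 - 124 + 10)*7 = -96*7 = -672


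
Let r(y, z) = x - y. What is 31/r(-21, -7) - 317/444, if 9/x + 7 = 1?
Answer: 1685/1924 ≈ 0.87578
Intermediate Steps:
x = -3/2 (x = 9/(-7 + 1) = 9/(-6) = 9*(-⅙) = -3/2 ≈ -1.5000)
r(y, z) = -3/2 - y
31/r(-21, -7) - 317/444 = 31/(-3/2 - 1*(-21)) - 317/444 = 31/(-3/2 + 21) - 317*1/444 = 31/(39/2) - 317/444 = 31*(2/39) - 317/444 = 62/39 - 317/444 = 1685/1924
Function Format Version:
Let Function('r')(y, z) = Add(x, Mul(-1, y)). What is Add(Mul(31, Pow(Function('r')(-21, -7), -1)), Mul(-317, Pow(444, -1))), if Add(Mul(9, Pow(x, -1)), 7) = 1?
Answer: Rational(1685, 1924) ≈ 0.87578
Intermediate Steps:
x = Rational(-3, 2) (x = Mul(9, Pow(Add(-7, 1), -1)) = Mul(9, Pow(-6, -1)) = Mul(9, Rational(-1, 6)) = Rational(-3, 2) ≈ -1.5000)
Function('r')(y, z) = Add(Rational(-3, 2), Mul(-1, y))
Add(Mul(31, Pow(Function('r')(-21, -7), -1)), Mul(-317, Pow(444, -1))) = Add(Mul(31, Pow(Add(Rational(-3, 2), Mul(-1, -21)), -1)), Mul(-317, Pow(444, -1))) = Add(Mul(31, Pow(Add(Rational(-3, 2), 21), -1)), Mul(-317, Rational(1, 444))) = Add(Mul(31, Pow(Rational(39, 2), -1)), Rational(-317, 444)) = Add(Mul(31, Rational(2, 39)), Rational(-317, 444)) = Add(Rational(62, 39), Rational(-317, 444)) = Rational(1685, 1924)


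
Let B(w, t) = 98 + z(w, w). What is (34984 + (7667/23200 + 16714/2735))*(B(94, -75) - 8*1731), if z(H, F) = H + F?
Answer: -3011053551473429/6345200 ≈ -4.7454e+8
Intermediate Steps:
z(H, F) = F + H
B(w, t) = 98 + 2*w (B(w, t) = 98 + (w + w) = 98 + 2*w)
(34984 + (7667/23200 + 16714/2735))*(B(94, -75) - 8*1731) = (34984 + (7667/23200 + 16714/2735))*((98 + 2*94) - 8*1731) = (34984 + (7667*(1/23200) + 16714*(1/2735)))*((98 + 188) - 13848) = (34984 + (7667/23200 + 16714/2735))*(286 - 13848) = (34984 + 81746809/12690400)*(-13562) = (444042700409/12690400)*(-13562) = -3011053551473429/6345200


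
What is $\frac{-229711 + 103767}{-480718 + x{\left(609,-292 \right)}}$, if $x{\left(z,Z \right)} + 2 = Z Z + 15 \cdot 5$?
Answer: $\frac{17992}{56483} \approx 0.31854$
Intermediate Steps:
$x{\left(z,Z \right)} = 73 + Z^{2}$ ($x{\left(z,Z \right)} = -2 + \left(Z Z + 15 \cdot 5\right) = -2 + \left(Z^{2} + 75\right) = -2 + \left(75 + Z^{2}\right) = 73 + Z^{2}$)
$\frac{-229711 + 103767}{-480718 + x{\left(609,-292 \right)}} = \frac{-229711 + 103767}{-480718 + \left(73 + \left(-292\right)^{2}\right)} = - \frac{125944}{-480718 + \left(73 + 85264\right)} = - \frac{125944}{-480718 + 85337} = - \frac{125944}{-395381} = \left(-125944\right) \left(- \frac{1}{395381}\right) = \frac{17992}{56483}$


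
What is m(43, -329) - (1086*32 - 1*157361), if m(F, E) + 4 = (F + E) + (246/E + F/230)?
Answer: 9255836297/75670 ≈ 1.2232e+5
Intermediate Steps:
m(F, E) = -4 + E + 246/E + 231*F/230 (m(F, E) = -4 + ((F + E) + (246/E + F/230)) = -4 + ((E + F) + (246/E + F*(1/230))) = -4 + ((E + F) + (246/E + F/230)) = -4 + (E + 246/E + 231*F/230) = -4 + E + 246/E + 231*F/230)
m(43, -329) - (1086*32 - 1*157361) = (-4 - 329 + 246/(-329) + (231/230)*43) - (1086*32 - 1*157361) = (-4 - 329 + 246*(-1/329) + 9933/230) - (34752 - 157361) = (-4 - 329 - 246/329 + 9933/230) - 1*(-122609) = -21986733/75670 + 122609 = 9255836297/75670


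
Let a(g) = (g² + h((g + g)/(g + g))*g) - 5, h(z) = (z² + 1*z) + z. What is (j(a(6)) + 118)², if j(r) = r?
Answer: 27889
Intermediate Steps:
h(z) = z² + 2*z (h(z) = (z² + z) + z = (z + z²) + z = z² + 2*z)
a(g) = -5 + g² + 3*g (a(g) = (g² + (((g + g)/(g + g))*(2 + (g + g)/(g + g)))*g) - 5 = (g² + (((2*g)/((2*g)))*(2 + (2*g)/((2*g))))*g) - 5 = (g² + (((2*g)*(1/(2*g)))*(2 + (2*g)*(1/(2*g))))*g) - 5 = (g² + (1*(2 + 1))*g) - 5 = (g² + (1*3)*g) - 5 = (g² + 3*g) - 5 = -5 + g² + 3*g)
(j(a(6)) + 118)² = ((-5 + 6² + 3*6) + 118)² = ((-5 + 36 + 18) + 118)² = (49 + 118)² = 167² = 27889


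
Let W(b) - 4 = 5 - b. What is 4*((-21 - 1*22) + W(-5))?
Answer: -116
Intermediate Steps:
W(b) = 9 - b (W(b) = 4 + (5 - b) = 9 - b)
4*((-21 - 1*22) + W(-5)) = 4*((-21 - 1*22) + (9 - 1*(-5))) = 4*((-21 - 22) + (9 + 5)) = 4*(-43 + 14) = 4*(-29) = -116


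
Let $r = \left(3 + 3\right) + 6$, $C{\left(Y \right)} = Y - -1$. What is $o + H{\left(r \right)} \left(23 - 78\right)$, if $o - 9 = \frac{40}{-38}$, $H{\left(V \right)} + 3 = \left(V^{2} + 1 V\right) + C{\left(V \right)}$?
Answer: $- \frac{173319}{19} \approx -9122.0$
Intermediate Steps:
$C{\left(Y \right)} = 1 + Y$ ($C{\left(Y \right)} = Y + 1 = 1 + Y$)
$r = 12$ ($r = 6 + 6 = 12$)
$H{\left(V \right)} = -2 + V^{2} + 2 V$ ($H{\left(V \right)} = -3 + \left(\left(V^{2} + 1 V\right) + \left(1 + V\right)\right) = -3 + \left(\left(V^{2} + V\right) + \left(1 + V\right)\right) = -3 + \left(\left(V + V^{2}\right) + \left(1 + V\right)\right) = -3 + \left(1 + V^{2} + 2 V\right) = -2 + V^{2} + 2 V$)
$o = \frac{151}{19}$ ($o = 9 + \frac{40}{-38} = 9 + 40 \left(- \frac{1}{38}\right) = 9 - \frac{20}{19} = \frac{151}{19} \approx 7.9474$)
$o + H{\left(r \right)} \left(23 - 78\right) = \frac{151}{19} + \left(-2 + 12^{2} + 2 \cdot 12\right) \left(23 - 78\right) = \frac{151}{19} + \left(-2 + 144 + 24\right) \left(23 - 78\right) = \frac{151}{19} + 166 \left(-55\right) = \frac{151}{19} - 9130 = - \frac{173319}{19}$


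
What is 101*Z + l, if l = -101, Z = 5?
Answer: 404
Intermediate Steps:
101*Z + l = 101*5 - 101 = 505 - 101 = 404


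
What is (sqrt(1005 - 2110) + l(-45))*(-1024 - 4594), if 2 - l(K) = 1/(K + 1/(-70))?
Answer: -35797896/3151 - 5618*I*sqrt(1105) ≈ -11361.0 - 1.8675e+5*I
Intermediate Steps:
l(K) = 2 - 1/(-1/70 + K) (l(K) = 2 - 1/(K + 1/(-70)) = 2 - 1/(K - 1/70) = 2 - 1/(-1/70 + K))
(sqrt(1005 - 2110) + l(-45))*(-1024 - 4594) = (sqrt(1005 - 2110) + 4*(-18 + 35*(-45))/(-1 + 70*(-45)))*(-1024 - 4594) = (sqrt(-1105) + 4*(-18 - 1575)/(-1 - 3150))*(-5618) = (I*sqrt(1105) + 4*(-1593)/(-3151))*(-5618) = (I*sqrt(1105) + 4*(-1/3151)*(-1593))*(-5618) = (I*sqrt(1105) + 6372/3151)*(-5618) = (6372/3151 + I*sqrt(1105))*(-5618) = -35797896/3151 - 5618*I*sqrt(1105)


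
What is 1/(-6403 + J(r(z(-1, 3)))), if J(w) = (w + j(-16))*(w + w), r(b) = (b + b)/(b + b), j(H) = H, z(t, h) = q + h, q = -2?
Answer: -1/6433 ≈ -0.00015545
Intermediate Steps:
z(t, h) = -2 + h
r(b) = 1 (r(b) = (2*b)/((2*b)) = (2*b)*(1/(2*b)) = 1)
J(w) = 2*w*(-16 + w) (J(w) = (w - 16)*(w + w) = (-16 + w)*(2*w) = 2*w*(-16 + w))
1/(-6403 + J(r(z(-1, 3)))) = 1/(-6403 + 2*1*(-16 + 1)) = 1/(-6403 + 2*1*(-15)) = 1/(-6403 - 30) = 1/(-6433) = -1/6433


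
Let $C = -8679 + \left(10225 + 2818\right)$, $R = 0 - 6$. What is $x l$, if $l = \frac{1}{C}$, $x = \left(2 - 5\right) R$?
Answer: $\frac{9}{2182} \approx 0.0041247$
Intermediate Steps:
$R = -6$ ($R = 0 - 6 = -6$)
$C = 4364$ ($C = -8679 + 13043 = 4364$)
$x = 18$ ($x = \left(2 - 5\right) \left(-6\right) = \left(-3\right) \left(-6\right) = 18$)
$l = \frac{1}{4364} \approx 0.00022915$
$x l = 18 \cdot \frac{1}{4364} = \frac{9}{2182}$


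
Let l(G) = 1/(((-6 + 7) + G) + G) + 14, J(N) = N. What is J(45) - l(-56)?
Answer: 3442/111 ≈ 31.009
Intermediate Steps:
l(G) = 14 + 1/(1 + 2*G) (l(G) = 1/((1 + G) + G) + 14 = 1/(1 + 2*G) + 14 = 14 + 1/(1 + 2*G))
J(45) - l(-56) = 45 - (15 + 28*(-56))/(1 + 2*(-56)) = 45 - (15 - 1568)/(1 - 112) = 45 - (-1553)/(-111) = 45 - (-1)*(-1553)/111 = 45 - 1*1553/111 = 45 - 1553/111 = 3442/111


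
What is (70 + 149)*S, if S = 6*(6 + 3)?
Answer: 11826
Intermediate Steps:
S = 54 (S = 6*9 = 54)
(70 + 149)*S = (70 + 149)*54 = 219*54 = 11826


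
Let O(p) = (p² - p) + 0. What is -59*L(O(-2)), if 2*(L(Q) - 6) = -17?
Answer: 295/2 ≈ 147.50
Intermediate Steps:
O(p) = p² - p
L(Q) = -5/2 (L(Q) = 6 + (½)*(-17) = 6 - 17/2 = -5/2)
-59*L(O(-2)) = -59*(-5/2) = 295/2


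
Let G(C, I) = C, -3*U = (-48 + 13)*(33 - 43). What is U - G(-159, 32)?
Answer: 127/3 ≈ 42.333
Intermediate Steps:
U = -350/3 (U = -(-48 + 13)*(33 - 43)/3 = -(-35)*(-10)/3 = -⅓*350 = -350/3 ≈ -116.67)
U - G(-159, 32) = -350/3 - 1*(-159) = -350/3 + 159 = 127/3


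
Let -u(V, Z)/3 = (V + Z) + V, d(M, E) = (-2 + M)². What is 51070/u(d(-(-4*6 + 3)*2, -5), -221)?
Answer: -51070/8937 ≈ -5.7144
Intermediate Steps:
u(V, Z) = -6*V - 3*Z (u(V, Z) = -3*((V + Z) + V) = -3*(Z + 2*V) = -6*V - 3*Z)
51070/u(d(-(-4*6 + 3)*2, -5), -221) = 51070/(-6*(-2 - (-4*6 + 3)*2)² - 3*(-221)) = 51070/(-6*(-2 - (-24 + 3)*2)² + 663) = 51070/(-6*(-2 - 1*(-21)*2)² + 663) = 51070/(-6*(-2 + 21*2)² + 663) = 51070/(-6*(-2 + 42)² + 663) = 51070/(-6*40² + 663) = 51070/(-6*1600 + 663) = 51070/(-9600 + 663) = 51070/(-8937) = 51070*(-1/8937) = -51070/8937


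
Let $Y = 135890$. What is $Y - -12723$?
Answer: $148613$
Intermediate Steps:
$Y - -12723 = 135890 - -12723 = 135890 + 12723 = 148613$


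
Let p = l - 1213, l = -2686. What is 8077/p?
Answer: -8077/3899 ≈ -2.0716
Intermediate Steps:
p = -3899 (p = -2686 - 1213 = -3899)
8077/p = 8077/(-3899) = 8077*(-1/3899) = -8077/3899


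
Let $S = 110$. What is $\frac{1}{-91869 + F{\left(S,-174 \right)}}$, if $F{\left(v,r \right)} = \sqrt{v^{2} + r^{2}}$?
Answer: $- \frac{91869}{8439870785} - \frac{2 \sqrt{10594}}{8439870785} \approx -1.091 \cdot 10^{-5}$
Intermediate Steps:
$F{\left(v,r \right)} = \sqrt{r^{2} + v^{2}}$
$\frac{1}{-91869 + F{\left(S,-174 \right)}} = \frac{1}{-91869 + \sqrt{\left(-174\right)^{2} + 110^{2}}} = \frac{1}{-91869 + \sqrt{30276 + 12100}} = \frac{1}{-91869 + \sqrt{42376}} = \frac{1}{-91869 + 2 \sqrt{10594}}$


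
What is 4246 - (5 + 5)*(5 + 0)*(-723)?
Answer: 40396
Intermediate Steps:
4246 - (5 + 5)*(5 + 0)*(-723) = 4246 - 10*5*(-723) = 4246 - 50*(-723) = 4246 - 1*(-36150) = 4246 + 36150 = 40396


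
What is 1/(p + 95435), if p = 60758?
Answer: 1/156193 ≈ 6.4023e-6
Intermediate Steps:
1/(p + 95435) = 1/(60758 + 95435) = 1/156193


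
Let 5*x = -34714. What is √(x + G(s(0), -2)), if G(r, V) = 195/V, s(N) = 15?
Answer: I*√704030/10 ≈ 83.906*I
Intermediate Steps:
x = -34714/5 (x = (⅕)*(-34714) = -34714/5 ≈ -6942.8)
√(x + G(s(0), -2)) = √(-34714/5 + 195/(-2)) = √(-34714/5 + 195*(-½)) = √(-34714/5 - 195/2) = √(-70403/10) = I*√704030/10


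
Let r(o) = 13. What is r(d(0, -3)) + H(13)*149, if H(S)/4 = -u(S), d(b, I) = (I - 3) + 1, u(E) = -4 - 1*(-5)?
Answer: -583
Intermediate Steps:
u(E) = 1 (u(E) = -4 + 5 = 1)
d(b, I) = -2 + I (d(b, I) = (-3 + I) + 1 = -2 + I)
H(S) = -4 (H(S) = 4*(-1*1) = 4*(-1) = -4)
r(d(0, -3)) + H(13)*149 = 13 - 4*149 = 13 - 596 = -583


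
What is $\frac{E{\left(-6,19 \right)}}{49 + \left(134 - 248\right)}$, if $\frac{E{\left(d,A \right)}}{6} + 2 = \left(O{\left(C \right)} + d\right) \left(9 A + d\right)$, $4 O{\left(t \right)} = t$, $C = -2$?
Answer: $\frac{6447}{65} \approx 99.185$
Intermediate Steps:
$O{\left(t \right)} = \frac{t}{4}$
$E{\left(d,A \right)} = -12 + 6 \left(- \frac{1}{2} + d\right) \left(d + 9 A\right)$ ($E{\left(d,A \right)} = -12 + 6 \left(\frac{1}{4} \left(-2\right) + d\right) \left(9 A + d\right) = -12 + 6 \left(- \frac{1}{2} + d\right) \left(d + 9 A\right)$)
$\frac{E{\left(-6,19 \right)}}{49 + \left(134 - 248\right)} = \frac{-12 - 513 - -18 + 6 \left(-6\right)^{2} + 54 \cdot 19 \left(-6\right)}{49 + \left(134 - 248\right)} = \frac{-12 - 513 + 18 + 6 \cdot 36 - 6156}{49 + \left(134 - 248\right)} = \frac{-12 - 513 + 18 + 216 - 6156}{49 - 114} = - \frac{6447}{-65} = \left(-6447\right) \left(- \frac{1}{65}\right) = \frac{6447}{65}$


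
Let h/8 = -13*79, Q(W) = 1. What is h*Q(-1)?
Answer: -8216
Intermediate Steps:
h = -8216 (h = 8*(-13*79) = 8*(-1027) = -8216)
h*Q(-1) = -8216*1 = -8216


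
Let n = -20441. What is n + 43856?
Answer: 23415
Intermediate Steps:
n + 43856 = -20441 + 43856 = 23415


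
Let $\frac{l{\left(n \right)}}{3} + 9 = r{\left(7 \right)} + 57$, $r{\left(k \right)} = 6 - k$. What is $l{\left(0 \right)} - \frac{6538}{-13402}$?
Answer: $\frac{948110}{6701} \approx 141.49$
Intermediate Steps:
$l{\left(n \right)} = 141$ ($l{\left(n \right)} = -27 + 3 \left(\left(6 - 7\right) + 57\right) = -27 + 3 \left(-1 + 57\right) = -27 + 3 \cdot 56 = -27 + 168 = 141$)
$l{\left(0 \right)} - \frac{6538}{-13402} = 141 - \frac{6538}{-13402} = 141 - 6538 \left(- \frac{1}{13402}\right) = 141 - - \frac{3269}{6701} = 141 + \frac{3269}{6701} = \frac{948110}{6701}$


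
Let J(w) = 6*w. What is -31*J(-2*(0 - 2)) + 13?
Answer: -731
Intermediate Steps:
-31*J(-2*(0 - 2)) + 13 = -186*(-2*(0 - 2)) + 13 = -186*(-2*(-2)) + 13 = -186*4 + 13 = -31*24 + 13 = -744 + 13 = -731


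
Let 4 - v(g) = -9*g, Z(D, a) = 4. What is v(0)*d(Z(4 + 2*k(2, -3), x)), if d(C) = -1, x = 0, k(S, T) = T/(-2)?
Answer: -4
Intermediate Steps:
k(S, T) = -T/2 (k(S, T) = T*(-½) = -T/2)
v(g) = 4 + 9*g (v(g) = 4 - (-9)*g = 4 + 9*g)
v(0)*d(Z(4 + 2*k(2, -3), x)) = (4 + 9*0)*(-1) = (4 + 0)*(-1) = 4*(-1) = -4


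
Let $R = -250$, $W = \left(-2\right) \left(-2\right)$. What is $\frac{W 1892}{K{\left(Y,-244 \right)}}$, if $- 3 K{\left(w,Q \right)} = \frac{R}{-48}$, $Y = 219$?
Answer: $- \frac{544896}{125} \approx -4359.2$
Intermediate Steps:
$W = 4$
$K{\left(w,Q \right)} = - \frac{125}{72}$ ($K{\left(w,Q \right)} = - \frac{\left(-250\right) \frac{1}{-48}}{3} = - \frac{\left(-250\right) \left(- \frac{1}{48}\right)}{3} = \left(- \frac{1}{3}\right) \frac{125}{24} = - \frac{125}{72}$)
$\frac{W 1892}{K{\left(Y,-244 \right)}} = \frac{4 \cdot 1892}{- \frac{125}{72}} = 7568 \left(- \frac{72}{125}\right) = - \frac{544896}{125}$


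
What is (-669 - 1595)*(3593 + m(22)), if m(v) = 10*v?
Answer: -8632632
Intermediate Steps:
(-669 - 1595)*(3593 + m(22)) = (-669 - 1595)*(3593 + 10*22) = -2264*(3593 + 220) = -2264*3813 = -8632632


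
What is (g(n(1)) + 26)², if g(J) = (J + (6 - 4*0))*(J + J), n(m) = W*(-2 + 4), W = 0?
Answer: 676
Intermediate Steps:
n(m) = 0 (n(m) = 0*(-2 + 4) = 0*2 = 0)
g(J) = 2*J*(6 + J) (g(J) = (J + (6 + 0))*(2*J) = (J + 6)*(2*J) = (6 + J)*(2*J) = 2*J*(6 + J))
(g(n(1)) + 26)² = (2*0*(6 + 0) + 26)² = (2*0*6 + 26)² = (0 + 26)² = 26² = 676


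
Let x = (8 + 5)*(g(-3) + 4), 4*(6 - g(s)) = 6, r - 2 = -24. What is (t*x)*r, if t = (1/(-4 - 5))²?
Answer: -2431/81 ≈ -30.012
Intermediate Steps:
r = -22 (r = 2 - 24 = -22)
g(s) = 9/2 (g(s) = 6 - ¼*6 = 6 - 3/2 = 9/2)
t = 1/81 (t = (1/(-9))² = (-⅑)² = 1/81 ≈ 0.012346)
x = 221/2 (x = (8 + 5)*(9/2 + 4) = 13*(17/2) = 221/2 ≈ 110.50)
(t*x)*r = ((1/81)*(221/2))*(-22) = (221/162)*(-22) = -2431/81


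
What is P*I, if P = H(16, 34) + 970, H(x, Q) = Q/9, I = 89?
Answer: 779996/9 ≈ 86666.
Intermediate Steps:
H(x, Q) = Q/9 (H(x, Q) = Q*(⅑) = Q/9)
P = 8764/9 (P = (⅑)*34 + 970 = 34/9 + 970 = 8764/9 ≈ 973.78)
P*I = (8764/9)*89 = 779996/9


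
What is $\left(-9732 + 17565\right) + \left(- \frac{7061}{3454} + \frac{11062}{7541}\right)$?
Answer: $\frac{204008088609}{26046614} \approx 7832.4$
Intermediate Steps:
$\left(-9732 + 17565\right) + \left(- \frac{7061}{3454} + \frac{11062}{7541}\right) = 7833 + \left(\left(-7061\right) \frac{1}{3454} + 11062 \cdot \frac{1}{7541}\right) = 7833 + \left(- \frac{7061}{3454} + \frac{11062}{7541}\right) = 7833 - \frac{15038853}{26046614} = \frac{204008088609}{26046614}$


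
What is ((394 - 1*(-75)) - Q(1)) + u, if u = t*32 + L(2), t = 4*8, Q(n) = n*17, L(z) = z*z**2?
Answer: 1484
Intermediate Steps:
L(z) = z**3
Q(n) = 17*n
t = 32
u = 1032 (u = 32*32 + 2**3 = 1024 + 8 = 1032)
((394 - 1*(-75)) - Q(1)) + u = ((394 - 1*(-75)) - 17) + 1032 = ((394 + 75) - 1*17) + 1032 = (469 - 17) + 1032 = 452 + 1032 = 1484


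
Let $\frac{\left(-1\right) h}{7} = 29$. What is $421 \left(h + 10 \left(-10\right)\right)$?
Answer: $-127563$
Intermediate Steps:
$h = -203$ ($h = \left(-7\right) 29 = -203$)
$421 \left(h + 10 \left(-10\right)\right) = 421 \left(-203 + 10 \left(-10\right)\right) = 421 \left(-203 - 100\right) = 421 \left(-303\right) = -127563$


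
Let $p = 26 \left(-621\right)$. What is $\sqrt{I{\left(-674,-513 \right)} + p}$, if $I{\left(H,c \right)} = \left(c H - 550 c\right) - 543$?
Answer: $\sqrt{611223} \approx 781.81$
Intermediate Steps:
$I{\left(H,c \right)} = -543 - 550 c + H c$ ($I{\left(H,c \right)} = \left(H c - 550 c\right) - 543 = \left(- 550 c + H c\right) - 543 = -543 - 550 c + H c$)
$p = -16146$
$\sqrt{I{\left(-674,-513 \right)} + p} = \sqrt{\left(-543 - -282150 - -345762\right) - 16146} = \sqrt{\left(-543 + 282150 + 345762\right) - 16146} = \sqrt{627369 - 16146} = \sqrt{611223}$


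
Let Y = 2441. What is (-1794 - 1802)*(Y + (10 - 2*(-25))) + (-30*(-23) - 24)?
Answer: -8992930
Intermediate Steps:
(-1794 - 1802)*(Y + (10 - 2*(-25))) + (-30*(-23) - 24) = (-1794 - 1802)*(2441 + (10 - 2*(-25))) + (-30*(-23) - 24) = -3596*(2441 + (10 + 50)) + (690 - 24) = -3596*(2441 + 60) + 666 = -3596*2501 + 666 = -8993596 + 666 = -8992930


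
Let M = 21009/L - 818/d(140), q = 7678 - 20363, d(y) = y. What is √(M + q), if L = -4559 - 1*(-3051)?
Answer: I*√8848012823195/26390 ≈ 112.72*I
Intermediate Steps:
L = -1508 (L = -4559 + 3051 = -1508)
q = -12685
M = -1043701/52780 (M = 21009/(-1508) - 818/140 = 21009*(-1/1508) - 818*1/140 = -21009/1508 - 409/70 = -1043701/52780 ≈ -19.775)
√(M + q) = √(-1043701/52780 - 12685) = √(-670558001/52780) = I*√8848012823195/26390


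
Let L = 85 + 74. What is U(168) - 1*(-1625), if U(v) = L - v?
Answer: 1616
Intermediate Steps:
L = 159
U(v) = 159 - v
U(168) - 1*(-1625) = (159 - 1*168) - 1*(-1625) = (159 - 168) + 1625 = -9 + 1625 = 1616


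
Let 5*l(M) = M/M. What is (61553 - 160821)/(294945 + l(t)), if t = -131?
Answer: -248170/737363 ≈ -0.33656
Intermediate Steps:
l(M) = 1/5 (l(M) = (M/M)/5 = (1/5)*1 = 1/5)
(61553 - 160821)/(294945 + l(t)) = (61553 - 160821)/(294945 + 1/5) = -99268/1474726/5 = -99268*5/1474726 = -248170/737363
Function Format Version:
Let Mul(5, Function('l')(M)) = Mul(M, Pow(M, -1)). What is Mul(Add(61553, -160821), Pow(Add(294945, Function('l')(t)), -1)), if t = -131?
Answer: Rational(-248170, 737363) ≈ -0.33656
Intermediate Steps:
Function('l')(M) = Rational(1, 5) (Function('l')(M) = Mul(Rational(1, 5), Mul(M, Pow(M, -1))) = Mul(Rational(1, 5), 1) = Rational(1, 5))
Mul(Add(61553, -160821), Pow(Add(294945, Function('l')(t)), -1)) = Mul(Add(61553, -160821), Pow(Add(294945, Rational(1, 5)), -1)) = Mul(-99268, Pow(Rational(1474726, 5), -1)) = Mul(-99268, Rational(5, 1474726)) = Rational(-248170, 737363)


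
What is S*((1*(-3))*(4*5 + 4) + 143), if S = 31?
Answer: 2201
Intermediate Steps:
S*((1*(-3))*(4*5 + 4) + 143) = 31*((1*(-3))*(4*5 + 4) + 143) = 31*(-3*(20 + 4) + 143) = 31*(-3*24 + 143) = 31*(-72 + 143) = 31*71 = 2201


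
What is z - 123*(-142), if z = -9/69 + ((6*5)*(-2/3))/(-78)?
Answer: 15667115/897 ≈ 17466.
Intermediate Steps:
z = 113/897 (z = -9*1/69 + (30*(-2*⅓))*(-1/78) = -3/23 + (30*(-⅔))*(-1/78) = -3/23 - 20*(-1/78) = -3/23 + 10/39 = 113/897 ≈ 0.12598)
z - 123*(-142) = 113/897 - 123*(-142) = 113/897 + 17466 = 15667115/897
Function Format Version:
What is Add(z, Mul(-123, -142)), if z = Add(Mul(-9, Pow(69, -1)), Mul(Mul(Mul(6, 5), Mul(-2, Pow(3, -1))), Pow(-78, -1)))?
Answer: Rational(15667115, 897) ≈ 17466.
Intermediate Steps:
z = Rational(113, 897) (z = Add(Mul(-9, Rational(1, 69)), Mul(Mul(30, Mul(-2, Rational(1, 3))), Rational(-1, 78))) = Add(Rational(-3, 23), Mul(Mul(30, Rational(-2, 3)), Rational(-1, 78))) = Add(Rational(-3, 23), Mul(-20, Rational(-1, 78))) = Add(Rational(-3, 23), Rational(10, 39)) = Rational(113, 897) ≈ 0.12598)
Add(z, Mul(-123, -142)) = Add(Rational(113, 897), Mul(-123, -142)) = Add(Rational(113, 897), 17466) = Rational(15667115, 897)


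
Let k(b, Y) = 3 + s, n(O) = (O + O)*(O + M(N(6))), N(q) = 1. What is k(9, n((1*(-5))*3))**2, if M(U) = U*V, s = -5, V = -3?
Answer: 4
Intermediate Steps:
M(U) = -3*U (M(U) = U*(-3) = -3*U)
n(O) = 2*O*(-3 + O) (n(O) = (O + O)*(O - 3*1) = (2*O)*(O - 3) = (2*O)*(-3 + O) = 2*O*(-3 + O))
k(b, Y) = -2 (k(b, Y) = 3 - 5 = -2)
k(9, n((1*(-5))*3))**2 = (-2)**2 = 4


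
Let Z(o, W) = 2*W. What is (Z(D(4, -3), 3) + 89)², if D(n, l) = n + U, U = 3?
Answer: 9025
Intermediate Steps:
D(n, l) = 3 + n (D(n, l) = n + 3 = 3 + n)
(Z(D(4, -3), 3) + 89)² = (2*3 + 89)² = (6 + 89)² = 95² = 9025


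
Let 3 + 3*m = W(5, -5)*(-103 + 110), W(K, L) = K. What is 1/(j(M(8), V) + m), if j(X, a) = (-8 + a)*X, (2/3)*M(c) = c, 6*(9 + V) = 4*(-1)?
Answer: -3/604 ≈ -0.0049669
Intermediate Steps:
V = -29/3 (V = -9 + (4*(-1))/6 = -9 + (⅙)*(-4) = -9 - ⅔ = -29/3 ≈ -9.6667)
M(c) = 3*c/2
j(X, a) = X*(-8 + a)
m = 32/3 (m = -1 + (5*(-103 + 110))/3 = -1 + (5*7)/3 = -1 + (⅓)*35 = -1 + 35/3 = 32/3 ≈ 10.667)
1/(j(M(8), V) + m) = 1/(((3/2)*8)*(-8 - 29/3) + 32/3) = 1/(12*(-53/3) + 32/3) = 1/(-212 + 32/3) = 1/(-604/3) = -3/604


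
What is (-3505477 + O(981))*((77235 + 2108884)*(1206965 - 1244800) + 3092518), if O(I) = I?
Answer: 289852377868932112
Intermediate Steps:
(-3505477 + O(981))*((77235 + 2108884)*(1206965 - 1244800) + 3092518) = (-3505477 + 981)*((77235 + 2108884)*(1206965 - 1244800) + 3092518) = -3504496*(2186119*(-37835) + 3092518) = -3504496*(-82711812365 + 3092518) = -3504496*(-82708719847) = 289852377868932112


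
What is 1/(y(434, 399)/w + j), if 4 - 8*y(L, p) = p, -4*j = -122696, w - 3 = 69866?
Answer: 558952/17145293253 ≈ 3.2601e-5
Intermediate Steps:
w = 69869 (w = 3 + 69866 = 69869)
j = 30674 (j = -1/4*(-122696) = 30674)
y(L, p) = 1/2 - p/8
1/(y(434, 399)/w + j) = 1/((1/2 - 1/8*399)/69869 + 30674) = 1/((1/2 - 399/8)*(1/69869) + 30674) = 1/(-395/8*1/69869 + 30674) = 1/(-395/558952 + 30674) = 1/(17145293253/558952) = 558952/17145293253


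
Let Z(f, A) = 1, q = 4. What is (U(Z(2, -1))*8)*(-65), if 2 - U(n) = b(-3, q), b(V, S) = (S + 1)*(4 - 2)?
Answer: 4160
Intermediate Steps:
b(V, S) = 2 + 2*S (b(V, S) = (1 + S)*2 = 2 + 2*S)
U(n) = -8 (U(n) = 2 - (2 + 2*4) = 2 - (2 + 8) = 2 - 1*10 = 2 - 10 = -8)
(U(Z(2, -1))*8)*(-65) = -8*8*(-65) = -64*(-65) = 4160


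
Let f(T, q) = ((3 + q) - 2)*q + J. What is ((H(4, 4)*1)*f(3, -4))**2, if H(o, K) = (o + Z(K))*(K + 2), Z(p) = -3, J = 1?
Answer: 6084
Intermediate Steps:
H(o, K) = (-3 + o)*(2 + K) (H(o, K) = (o - 3)*(K + 2) = (-3 + o)*(2 + K))
f(T, q) = 1 + q*(1 + q) (f(T, q) = ((3 + q) - 2)*q + 1 = (1 + q)*q + 1 = q*(1 + q) + 1 = 1 + q*(1 + q))
((H(4, 4)*1)*f(3, -4))**2 = (((-6 - 3*4 + 2*4 + 4*4)*1)*(1 - 4 + (-4)**2))**2 = (((-6 - 12 + 8 + 16)*1)*(1 - 4 + 16))**2 = ((6*1)*13)**2 = (6*13)**2 = 78**2 = 6084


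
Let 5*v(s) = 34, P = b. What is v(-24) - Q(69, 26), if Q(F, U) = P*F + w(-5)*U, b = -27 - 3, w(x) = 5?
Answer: 9734/5 ≈ 1946.8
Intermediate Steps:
b = -30
P = -30
v(s) = 34/5 (v(s) = (⅕)*34 = 34/5)
Q(F, U) = -30*F + 5*U
v(-24) - Q(69, 26) = 34/5 - (-30*69 + 5*26) = 34/5 - (-2070 + 130) = 34/5 - 1*(-1940) = 34/5 + 1940 = 9734/5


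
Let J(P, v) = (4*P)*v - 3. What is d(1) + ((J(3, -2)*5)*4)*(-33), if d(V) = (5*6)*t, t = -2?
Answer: 17760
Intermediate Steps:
J(P, v) = -3 + 4*P*v (J(P, v) = 4*P*v - 3 = -3 + 4*P*v)
d(V) = -60 (d(V) = (5*6)*(-2) = 30*(-2) = -60)
d(1) + ((J(3, -2)*5)*4)*(-33) = -60 + (((-3 + 4*3*(-2))*5)*4)*(-33) = -60 + (((-3 - 24)*5)*4)*(-33) = -60 + (-27*5*4)*(-33) = -60 - 135*4*(-33) = -60 - 540*(-33) = -60 + 17820 = 17760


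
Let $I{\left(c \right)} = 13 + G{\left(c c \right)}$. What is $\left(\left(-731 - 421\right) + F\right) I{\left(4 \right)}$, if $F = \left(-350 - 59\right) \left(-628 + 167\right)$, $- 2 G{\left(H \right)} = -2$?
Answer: $2623558$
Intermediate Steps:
$G{\left(H \right)} = 1$ ($G{\left(H \right)} = \left(- \frac{1}{2}\right) \left(-2\right) = 1$)
$I{\left(c \right)} = 14$ ($I{\left(c \right)} = 13 + 1 = 14$)
$F = 188549$ ($F = \left(-409\right) \left(-461\right) = 188549$)
$\left(\left(-731 - 421\right) + F\right) I{\left(4 \right)} = \left(\left(-731 - 421\right) + 188549\right) 14 = \left(-1152 + 188549\right) 14 = 187397 \cdot 14 = 2623558$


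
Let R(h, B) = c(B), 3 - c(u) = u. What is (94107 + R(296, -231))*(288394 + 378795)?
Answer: 62943277449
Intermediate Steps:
c(u) = 3 - u
R(h, B) = 3 - B
(94107 + R(296, -231))*(288394 + 378795) = (94107 + (3 - 1*(-231)))*(288394 + 378795) = (94107 + (3 + 231))*667189 = (94107 + 234)*667189 = 94341*667189 = 62943277449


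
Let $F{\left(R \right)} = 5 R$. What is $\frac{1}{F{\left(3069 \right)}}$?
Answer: $\frac{1}{15345} \approx 6.5168 \cdot 10^{-5}$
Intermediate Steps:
$\frac{1}{F{\left(3069 \right)}} = \frac{1}{5 \cdot 3069} = \frac{1}{15345}$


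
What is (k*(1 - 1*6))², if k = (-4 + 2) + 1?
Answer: 25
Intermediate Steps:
k = -1 (k = -2 + 1 = -1)
(k*(1 - 1*6))² = (-(1 - 1*6))² = (-(1 - 6))² = (-1*(-5))² = 5² = 25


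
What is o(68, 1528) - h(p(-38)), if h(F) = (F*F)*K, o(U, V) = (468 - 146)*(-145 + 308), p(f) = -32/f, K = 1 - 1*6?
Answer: 18948726/361 ≈ 52490.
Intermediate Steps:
K = -5 (K = 1 - 6 = -5)
o(U, V) = 52486 (o(U, V) = 322*163 = 52486)
h(F) = -5*F² (h(F) = (F*F)*(-5) = F²*(-5) = -5*F²)
o(68, 1528) - h(p(-38)) = 52486 - (-5)*(-32/(-38))² = 52486 - (-5)*(-32*(-1/38))² = 52486 - (-5)*(16/19)² = 52486 - (-5)*256/361 = 52486 - 1*(-1280/361) = 52486 + 1280/361 = 18948726/361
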